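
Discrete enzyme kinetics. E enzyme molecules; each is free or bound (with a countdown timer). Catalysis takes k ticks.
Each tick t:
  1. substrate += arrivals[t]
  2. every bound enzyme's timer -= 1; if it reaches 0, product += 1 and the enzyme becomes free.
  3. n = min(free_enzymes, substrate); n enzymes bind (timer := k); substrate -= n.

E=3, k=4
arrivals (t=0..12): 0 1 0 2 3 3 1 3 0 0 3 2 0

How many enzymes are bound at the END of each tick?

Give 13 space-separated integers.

Answer: 0 1 1 3 3 3 3 3 3 3 3 3 3

Derivation:
t=0: arr=0 -> substrate=0 bound=0 product=0
t=1: arr=1 -> substrate=0 bound=1 product=0
t=2: arr=0 -> substrate=0 bound=1 product=0
t=3: arr=2 -> substrate=0 bound=3 product=0
t=4: arr=3 -> substrate=3 bound=3 product=0
t=5: arr=3 -> substrate=5 bound=3 product=1
t=6: arr=1 -> substrate=6 bound=3 product=1
t=7: arr=3 -> substrate=7 bound=3 product=3
t=8: arr=0 -> substrate=7 bound=3 product=3
t=9: arr=0 -> substrate=6 bound=3 product=4
t=10: arr=3 -> substrate=9 bound=3 product=4
t=11: arr=2 -> substrate=9 bound=3 product=6
t=12: arr=0 -> substrate=9 bound=3 product=6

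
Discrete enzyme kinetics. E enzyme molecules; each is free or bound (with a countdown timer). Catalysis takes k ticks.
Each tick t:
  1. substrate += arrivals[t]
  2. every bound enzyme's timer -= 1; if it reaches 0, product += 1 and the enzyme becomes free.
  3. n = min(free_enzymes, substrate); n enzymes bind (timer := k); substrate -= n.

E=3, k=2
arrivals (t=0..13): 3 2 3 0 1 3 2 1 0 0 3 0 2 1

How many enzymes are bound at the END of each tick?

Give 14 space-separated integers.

t=0: arr=3 -> substrate=0 bound=3 product=0
t=1: arr=2 -> substrate=2 bound=3 product=0
t=2: arr=3 -> substrate=2 bound=3 product=3
t=3: arr=0 -> substrate=2 bound=3 product=3
t=4: arr=1 -> substrate=0 bound=3 product=6
t=5: arr=3 -> substrate=3 bound=3 product=6
t=6: arr=2 -> substrate=2 bound=3 product=9
t=7: arr=1 -> substrate=3 bound=3 product=9
t=8: arr=0 -> substrate=0 bound=3 product=12
t=9: arr=0 -> substrate=0 bound=3 product=12
t=10: arr=3 -> substrate=0 bound=3 product=15
t=11: arr=0 -> substrate=0 bound=3 product=15
t=12: arr=2 -> substrate=0 bound=2 product=18
t=13: arr=1 -> substrate=0 bound=3 product=18

Answer: 3 3 3 3 3 3 3 3 3 3 3 3 2 3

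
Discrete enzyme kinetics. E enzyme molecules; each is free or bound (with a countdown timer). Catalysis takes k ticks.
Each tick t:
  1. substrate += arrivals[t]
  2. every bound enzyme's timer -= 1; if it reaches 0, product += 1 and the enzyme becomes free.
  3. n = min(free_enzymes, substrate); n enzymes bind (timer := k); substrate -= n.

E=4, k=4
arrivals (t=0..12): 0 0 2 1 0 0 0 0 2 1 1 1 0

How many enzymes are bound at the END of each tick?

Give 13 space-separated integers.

Answer: 0 0 2 3 3 3 1 0 2 3 4 4 3

Derivation:
t=0: arr=0 -> substrate=0 bound=0 product=0
t=1: arr=0 -> substrate=0 bound=0 product=0
t=2: arr=2 -> substrate=0 bound=2 product=0
t=3: arr=1 -> substrate=0 bound=3 product=0
t=4: arr=0 -> substrate=0 bound=3 product=0
t=5: arr=0 -> substrate=0 bound=3 product=0
t=6: arr=0 -> substrate=0 bound=1 product=2
t=7: arr=0 -> substrate=0 bound=0 product=3
t=8: arr=2 -> substrate=0 bound=2 product=3
t=9: arr=1 -> substrate=0 bound=3 product=3
t=10: arr=1 -> substrate=0 bound=4 product=3
t=11: arr=1 -> substrate=1 bound=4 product=3
t=12: arr=0 -> substrate=0 bound=3 product=5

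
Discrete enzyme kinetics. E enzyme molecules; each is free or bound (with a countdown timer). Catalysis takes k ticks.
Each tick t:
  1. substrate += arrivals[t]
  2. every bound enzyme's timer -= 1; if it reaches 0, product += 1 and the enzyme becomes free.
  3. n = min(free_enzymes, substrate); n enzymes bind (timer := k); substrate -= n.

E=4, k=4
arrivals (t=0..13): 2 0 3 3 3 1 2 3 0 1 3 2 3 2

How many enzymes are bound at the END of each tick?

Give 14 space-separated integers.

Answer: 2 2 4 4 4 4 4 4 4 4 4 4 4 4

Derivation:
t=0: arr=2 -> substrate=0 bound=2 product=0
t=1: arr=0 -> substrate=0 bound=2 product=0
t=2: arr=3 -> substrate=1 bound=4 product=0
t=3: arr=3 -> substrate=4 bound=4 product=0
t=4: arr=3 -> substrate=5 bound=4 product=2
t=5: arr=1 -> substrate=6 bound=4 product=2
t=6: arr=2 -> substrate=6 bound=4 product=4
t=7: arr=3 -> substrate=9 bound=4 product=4
t=8: arr=0 -> substrate=7 bound=4 product=6
t=9: arr=1 -> substrate=8 bound=4 product=6
t=10: arr=3 -> substrate=9 bound=4 product=8
t=11: arr=2 -> substrate=11 bound=4 product=8
t=12: arr=3 -> substrate=12 bound=4 product=10
t=13: arr=2 -> substrate=14 bound=4 product=10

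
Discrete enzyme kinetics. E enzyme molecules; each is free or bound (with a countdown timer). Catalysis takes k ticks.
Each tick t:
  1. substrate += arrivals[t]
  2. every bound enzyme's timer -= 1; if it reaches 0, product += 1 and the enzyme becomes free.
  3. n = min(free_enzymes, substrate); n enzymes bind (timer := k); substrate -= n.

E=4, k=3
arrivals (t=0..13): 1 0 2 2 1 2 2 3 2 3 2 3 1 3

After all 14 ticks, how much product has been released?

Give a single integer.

Answer: 13

Derivation:
t=0: arr=1 -> substrate=0 bound=1 product=0
t=1: arr=0 -> substrate=0 bound=1 product=0
t=2: arr=2 -> substrate=0 bound=3 product=0
t=3: arr=2 -> substrate=0 bound=4 product=1
t=4: arr=1 -> substrate=1 bound=4 product=1
t=5: arr=2 -> substrate=1 bound=4 product=3
t=6: arr=2 -> substrate=1 bound=4 product=5
t=7: arr=3 -> substrate=4 bound=4 product=5
t=8: arr=2 -> substrate=4 bound=4 product=7
t=9: arr=3 -> substrate=5 bound=4 product=9
t=10: arr=2 -> substrate=7 bound=4 product=9
t=11: arr=3 -> substrate=8 bound=4 product=11
t=12: arr=1 -> substrate=7 bound=4 product=13
t=13: arr=3 -> substrate=10 bound=4 product=13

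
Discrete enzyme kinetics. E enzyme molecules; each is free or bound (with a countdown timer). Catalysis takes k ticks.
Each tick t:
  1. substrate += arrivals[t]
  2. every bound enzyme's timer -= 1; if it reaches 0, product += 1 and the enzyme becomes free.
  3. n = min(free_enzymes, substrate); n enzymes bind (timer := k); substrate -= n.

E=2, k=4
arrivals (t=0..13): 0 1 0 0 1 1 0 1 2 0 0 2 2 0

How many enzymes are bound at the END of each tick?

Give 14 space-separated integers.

t=0: arr=0 -> substrate=0 bound=0 product=0
t=1: arr=1 -> substrate=0 bound=1 product=0
t=2: arr=0 -> substrate=0 bound=1 product=0
t=3: arr=0 -> substrate=0 bound=1 product=0
t=4: arr=1 -> substrate=0 bound=2 product=0
t=5: arr=1 -> substrate=0 bound=2 product=1
t=6: arr=0 -> substrate=0 bound=2 product=1
t=7: arr=1 -> substrate=1 bound=2 product=1
t=8: arr=2 -> substrate=2 bound=2 product=2
t=9: arr=0 -> substrate=1 bound=2 product=3
t=10: arr=0 -> substrate=1 bound=2 product=3
t=11: arr=2 -> substrate=3 bound=2 product=3
t=12: arr=2 -> substrate=4 bound=2 product=4
t=13: arr=0 -> substrate=3 bound=2 product=5

Answer: 0 1 1 1 2 2 2 2 2 2 2 2 2 2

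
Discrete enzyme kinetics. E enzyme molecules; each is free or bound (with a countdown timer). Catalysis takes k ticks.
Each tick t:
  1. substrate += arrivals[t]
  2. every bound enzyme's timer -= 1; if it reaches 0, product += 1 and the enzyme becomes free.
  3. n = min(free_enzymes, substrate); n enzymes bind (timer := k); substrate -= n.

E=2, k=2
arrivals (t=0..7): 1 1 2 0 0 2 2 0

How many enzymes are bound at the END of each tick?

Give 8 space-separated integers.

Answer: 1 2 2 2 1 2 2 2

Derivation:
t=0: arr=1 -> substrate=0 bound=1 product=0
t=1: arr=1 -> substrate=0 bound=2 product=0
t=2: arr=2 -> substrate=1 bound=2 product=1
t=3: arr=0 -> substrate=0 bound=2 product=2
t=4: arr=0 -> substrate=0 bound=1 product=3
t=5: arr=2 -> substrate=0 bound=2 product=4
t=6: arr=2 -> substrate=2 bound=2 product=4
t=7: arr=0 -> substrate=0 bound=2 product=6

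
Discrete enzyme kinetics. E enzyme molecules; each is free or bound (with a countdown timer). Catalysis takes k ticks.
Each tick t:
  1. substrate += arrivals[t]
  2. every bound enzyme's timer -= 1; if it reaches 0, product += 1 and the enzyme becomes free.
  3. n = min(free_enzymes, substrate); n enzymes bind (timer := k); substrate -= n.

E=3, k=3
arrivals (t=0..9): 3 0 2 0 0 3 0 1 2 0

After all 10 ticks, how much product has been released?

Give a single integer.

t=0: arr=3 -> substrate=0 bound=3 product=0
t=1: arr=0 -> substrate=0 bound=3 product=0
t=2: arr=2 -> substrate=2 bound=3 product=0
t=3: arr=0 -> substrate=0 bound=2 product=3
t=4: arr=0 -> substrate=0 bound=2 product=3
t=5: arr=3 -> substrate=2 bound=3 product=3
t=6: arr=0 -> substrate=0 bound=3 product=5
t=7: arr=1 -> substrate=1 bound=3 product=5
t=8: arr=2 -> substrate=2 bound=3 product=6
t=9: arr=0 -> substrate=0 bound=3 product=8

Answer: 8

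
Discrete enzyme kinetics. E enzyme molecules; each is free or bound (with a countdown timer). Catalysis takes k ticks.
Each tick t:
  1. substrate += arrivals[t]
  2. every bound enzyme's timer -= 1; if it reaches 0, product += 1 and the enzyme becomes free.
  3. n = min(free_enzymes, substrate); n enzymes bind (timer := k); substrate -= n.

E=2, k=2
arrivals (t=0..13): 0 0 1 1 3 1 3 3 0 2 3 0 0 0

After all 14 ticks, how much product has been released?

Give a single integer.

t=0: arr=0 -> substrate=0 bound=0 product=0
t=1: arr=0 -> substrate=0 bound=0 product=0
t=2: arr=1 -> substrate=0 bound=1 product=0
t=3: arr=1 -> substrate=0 bound=2 product=0
t=4: arr=3 -> substrate=2 bound=2 product=1
t=5: arr=1 -> substrate=2 bound=2 product=2
t=6: arr=3 -> substrate=4 bound=2 product=3
t=7: arr=3 -> substrate=6 bound=2 product=4
t=8: arr=0 -> substrate=5 bound=2 product=5
t=9: arr=2 -> substrate=6 bound=2 product=6
t=10: arr=3 -> substrate=8 bound=2 product=7
t=11: arr=0 -> substrate=7 bound=2 product=8
t=12: arr=0 -> substrate=6 bound=2 product=9
t=13: arr=0 -> substrate=5 bound=2 product=10

Answer: 10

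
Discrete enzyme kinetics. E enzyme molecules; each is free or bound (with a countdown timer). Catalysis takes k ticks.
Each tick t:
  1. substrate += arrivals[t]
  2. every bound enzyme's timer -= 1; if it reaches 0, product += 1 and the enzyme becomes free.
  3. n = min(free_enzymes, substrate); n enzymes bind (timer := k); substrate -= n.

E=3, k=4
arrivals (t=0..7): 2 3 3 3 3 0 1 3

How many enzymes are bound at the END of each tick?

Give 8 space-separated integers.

Answer: 2 3 3 3 3 3 3 3

Derivation:
t=0: arr=2 -> substrate=0 bound=2 product=0
t=1: arr=3 -> substrate=2 bound=3 product=0
t=2: arr=3 -> substrate=5 bound=3 product=0
t=3: arr=3 -> substrate=8 bound=3 product=0
t=4: arr=3 -> substrate=9 bound=3 product=2
t=5: arr=0 -> substrate=8 bound=3 product=3
t=6: arr=1 -> substrate=9 bound=3 product=3
t=7: arr=3 -> substrate=12 bound=3 product=3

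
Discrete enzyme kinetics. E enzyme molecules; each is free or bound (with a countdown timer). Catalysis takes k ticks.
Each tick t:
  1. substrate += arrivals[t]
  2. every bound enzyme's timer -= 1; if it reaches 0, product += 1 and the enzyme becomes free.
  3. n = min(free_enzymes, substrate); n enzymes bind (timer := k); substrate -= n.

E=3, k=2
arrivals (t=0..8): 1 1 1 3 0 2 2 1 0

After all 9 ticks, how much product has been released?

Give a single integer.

t=0: arr=1 -> substrate=0 bound=1 product=0
t=1: arr=1 -> substrate=0 bound=2 product=0
t=2: arr=1 -> substrate=0 bound=2 product=1
t=3: arr=3 -> substrate=1 bound=3 product=2
t=4: arr=0 -> substrate=0 bound=3 product=3
t=5: arr=2 -> substrate=0 bound=3 product=5
t=6: arr=2 -> substrate=1 bound=3 product=6
t=7: arr=1 -> substrate=0 bound=3 product=8
t=8: arr=0 -> substrate=0 bound=2 product=9

Answer: 9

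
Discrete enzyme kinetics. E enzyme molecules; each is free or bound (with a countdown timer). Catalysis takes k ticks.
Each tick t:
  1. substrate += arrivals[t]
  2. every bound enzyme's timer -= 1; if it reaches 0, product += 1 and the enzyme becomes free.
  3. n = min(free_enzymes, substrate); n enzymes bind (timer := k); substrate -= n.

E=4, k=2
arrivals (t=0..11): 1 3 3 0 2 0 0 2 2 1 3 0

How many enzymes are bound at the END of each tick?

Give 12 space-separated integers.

t=0: arr=1 -> substrate=0 bound=1 product=0
t=1: arr=3 -> substrate=0 bound=4 product=0
t=2: arr=3 -> substrate=2 bound=4 product=1
t=3: arr=0 -> substrate=0 bound=3 product=4
t=4: arr=2 -> substrate=0 bound=4 product=5
t=5: arr=0 -> substrate=0 bound=2 product=7
t=6: arr=0 -> substrate=0 bound=0 product=9
t=7: arr=2 -> substrate=0 bound=2 product=9
t=8: arr=2 -> substrate=0 bound=4 product=9
t=9: arr=1 -> substrate=0 bound=3 product=11
t=10: arr=3 -> substrate=0 bound=4 product=13
t=11: arr=0 -> substrate=0 bound=3 product=14

Answer: 1 4 4 3 4 2 0 2 4 3 4 3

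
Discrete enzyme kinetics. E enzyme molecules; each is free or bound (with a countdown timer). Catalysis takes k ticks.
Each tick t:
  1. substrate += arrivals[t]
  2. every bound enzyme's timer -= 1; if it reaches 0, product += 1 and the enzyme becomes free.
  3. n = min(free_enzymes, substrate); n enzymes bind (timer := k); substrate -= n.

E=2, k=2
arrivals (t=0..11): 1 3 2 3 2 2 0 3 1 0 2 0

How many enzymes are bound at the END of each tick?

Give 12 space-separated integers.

t=0: arr=1 -> substrate=0 bound=1 product=0
t=1: arr=3 -> substrate=2 bound=2 product=0
t=2: arr=2 -> substrate=3 bound=2 product=1
t=3: arr=3 -> substrate=5 bound=2 product=2
t=4: arr=2 -> substrate=6 bound=2 product=3
t=5: arr=2 -> substrate=7 bound=2 product=4
t=6: arr=0 -> substrate=6 bound=2 product=5
t=7: arr=3 -> substrate=8 bound=2 product=6
t=8: arr=1 -> substrate=8 bound=2 product=7
t=9: arr=0 -> substrate=7 bound=2 product=8
t=10: arr=2 -> substrate=8 bound=2 product=9
t=11: arr=0 -> substrate=7 bound=2 product=10

Answer: 1 2 2 2 2 2 2 2 2 2 2 2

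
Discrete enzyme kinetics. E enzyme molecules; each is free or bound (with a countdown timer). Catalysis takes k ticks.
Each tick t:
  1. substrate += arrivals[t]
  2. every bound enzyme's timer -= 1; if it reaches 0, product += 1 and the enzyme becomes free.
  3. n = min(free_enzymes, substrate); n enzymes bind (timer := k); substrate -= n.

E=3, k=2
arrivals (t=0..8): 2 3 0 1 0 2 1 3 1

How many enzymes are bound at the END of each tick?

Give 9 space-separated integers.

Answer: 2 3 3 3 1 2 3 3 3

Derivation:
t=0: arr=2 -> substrate=0 bound=2 product=0
t=1: arr=3 -> substrate=2 bound=3 product=0
t=2: arr=0 -> substrate=0 bound=3 product=2
t=3: arr=1 -> substrate=0 bound=3 product=3
t=4: arr=0 -> substrate=0 bound=1 product=5
t=5: arr=2 -> substrate=0 bound=2 product=6
t=6: arr=1 -> substrate=0 bound=3 product=6
t=7: arr=3 -> substrate=1 bound=3 product=8
t=8: arr=1 -> substrate=1 bound=3 product=9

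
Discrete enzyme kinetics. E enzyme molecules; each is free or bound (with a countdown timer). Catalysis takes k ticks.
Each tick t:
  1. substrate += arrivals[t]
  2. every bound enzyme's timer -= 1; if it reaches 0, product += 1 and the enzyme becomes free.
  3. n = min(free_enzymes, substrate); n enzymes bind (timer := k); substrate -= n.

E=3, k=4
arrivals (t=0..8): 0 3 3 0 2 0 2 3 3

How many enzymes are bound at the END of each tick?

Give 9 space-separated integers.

t=0: arr=0 -> substrate=0 bound=0 product=0
t=1: arr=3 -> substrate=0 bound=3 product=0
t=2: arr=3 -> substrate=3 bound=3 product=0
t=3: arr=0 -> substrate=3 bound=3 product=0
t=4: arr=2 -> substrate=5 bound=3 product=0
t=5: arr=0 -> substrate=2 bound=3 product=3
t=6: arr=2 -> substrate=4 bound=3 product=3
t=7: arr=3 -> substrate=7 bound=3 product=3
t=8: arr=3 -> substrate=10 bound=3 product=3

Answer: 0 3 3 3 3 3 3 3 3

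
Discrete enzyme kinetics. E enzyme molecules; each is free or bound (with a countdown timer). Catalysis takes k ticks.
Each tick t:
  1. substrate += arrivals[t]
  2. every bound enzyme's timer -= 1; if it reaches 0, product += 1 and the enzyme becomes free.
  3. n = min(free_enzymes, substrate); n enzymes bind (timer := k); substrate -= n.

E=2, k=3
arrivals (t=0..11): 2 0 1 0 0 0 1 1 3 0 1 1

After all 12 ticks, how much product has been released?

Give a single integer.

t=0: arr=2 -> substrate=0 bound=2 product=0
t=1: arr=0 -> substrate=0 bound=2 product=0
t=2: arr=1 -> substrate=1 bound=2 product=0
t=3: arr=0 -> substrate=0 bound=1 product=2
t=4: arr=0 -> substrate=0 bound=1 product=2
t=5: arr=0 -> substrate=0 bound=1 product=2
t=6: arr=1 -> substrate=0 bound=1 product=3
t=7: arr=1 -> substrate=0 bound=2 product=3
t=8: arr=3 -> substrate=3 bound=2 product=3
t=9: arr=0 -> substrate=2 bound=2 product=4
t=10: arr=1 -> substrate=2 bound=2 product=5
t=11: arr=1 -> substrate=3 bound=2 product=5

Answer: 5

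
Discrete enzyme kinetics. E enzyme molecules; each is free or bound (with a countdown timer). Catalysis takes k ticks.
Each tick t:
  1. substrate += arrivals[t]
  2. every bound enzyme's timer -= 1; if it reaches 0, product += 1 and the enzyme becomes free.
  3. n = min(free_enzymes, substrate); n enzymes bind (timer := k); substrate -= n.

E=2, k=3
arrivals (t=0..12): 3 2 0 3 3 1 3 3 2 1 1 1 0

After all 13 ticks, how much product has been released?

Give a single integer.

Answer: 8

Derivation:
t=0: arr=3 -> substrate=1 bound=2 product=0
t=1: arr=2 -> substrate=3 bound=2 product=0
t=2: arr=0 -> substrate=3 bound=2 product=0
t=3: arr=3 -> substrate=4 bound=2 product=2
t=4: arr=3 -> substrate=7 bound=2 product=2
t=5: arr=1 -> substrate=8 bound=2 product=2
t=6: arr=3 -> substrate=9 bound=2 product=4
t=7: arr=3 -> substrate=12 bound=2 product=4
t=8: arr=2 -> substrate=14 bound=2 product=4
t=9: arr=1 -> substrate=13 bound=2 product=6
t=10: arr=1 -> substrate=14 bound=2 product=6
t=11: arr=1 -> substrate=15 bound=2 product=6
t=12: arr=0 -> substrate=13 bound=2 product=8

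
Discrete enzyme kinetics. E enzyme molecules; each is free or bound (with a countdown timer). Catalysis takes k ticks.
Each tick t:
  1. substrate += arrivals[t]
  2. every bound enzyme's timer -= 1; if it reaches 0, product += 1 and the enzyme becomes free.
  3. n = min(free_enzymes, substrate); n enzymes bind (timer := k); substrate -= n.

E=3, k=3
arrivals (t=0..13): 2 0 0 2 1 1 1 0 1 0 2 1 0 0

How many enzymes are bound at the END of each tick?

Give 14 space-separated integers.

Answer: 2 2 2 2 3 3 3 2 3 1 3 3 3 1

Derivation:
t=0: arr=2 -> substrate=0 bound=2 product=0
t=1: arr=0 -> substrate=0 bound=2 product=0
t=2: arr=0 -> substrate=0 bound=2 product=0
t=3: arr=2 -> substrate=0 bound=2 product=2
t=4: arr=1 -> substrate=0 bound=3 product=2
t=5: arr=1 -> substrate=1 bound=3 product=2
t=6: arr=1 -> substrate=0 bound=3 product=4
t=7: arr=0 -> substrate=0 bound=2 product=5
t=8: arr=1 -> substrate=0 bound=3 product=5
t=9: arr=0 -> substrate=0 bound=1 product=7
t=10: arr=2 -> substrate=0 bound=3 product=7
t=11: arr=1 -> substrate=0 bound=3 product=8
t=12: arr=0 -> substrate=0 bound=3 product=8
t=13: arr=0 -> substrate=0 bound=1 product=10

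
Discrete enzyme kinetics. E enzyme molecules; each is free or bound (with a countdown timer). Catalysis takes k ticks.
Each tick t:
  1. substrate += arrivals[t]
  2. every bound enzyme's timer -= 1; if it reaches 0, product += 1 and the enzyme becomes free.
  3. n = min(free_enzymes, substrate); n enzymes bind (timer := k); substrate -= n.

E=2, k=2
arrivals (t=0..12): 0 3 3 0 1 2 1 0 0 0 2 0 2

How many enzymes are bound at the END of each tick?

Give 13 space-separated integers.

t=0: arr=0 -> substrate=0 bound=0 product=0
t=1: arr=3 -> substrate=1 bound=2 product=0
t=2: arr=3 -> substrate=4 bound=2 product=0
t=3: arr=0 -> substrate=2 bound=2 product=2
t=4: arr=1 -> substrate=3 bound=2 product=2
t=5: arr=2 -> substrate=3 bound=2 product=4
t=6: arr=1 -> substrate=4 bound=2 product=4
t=7: arr=0 -> substrate=2 bound=2 product=6
t=8: arr=0 -> substrate=2 bound=2 product=6
t=9: arr=0 -> substrate=0 bound=2 product=8
t=10: arr=2 -> substrate=2 bound=2 product=8
t=11: arr=0 -> substrate=0 bound=2 product=10
t=12: arr=2 -> substrate=2 bound=2 product=10

Answer: 0 2 2 2 2 2 2 2 2 2 2 2 2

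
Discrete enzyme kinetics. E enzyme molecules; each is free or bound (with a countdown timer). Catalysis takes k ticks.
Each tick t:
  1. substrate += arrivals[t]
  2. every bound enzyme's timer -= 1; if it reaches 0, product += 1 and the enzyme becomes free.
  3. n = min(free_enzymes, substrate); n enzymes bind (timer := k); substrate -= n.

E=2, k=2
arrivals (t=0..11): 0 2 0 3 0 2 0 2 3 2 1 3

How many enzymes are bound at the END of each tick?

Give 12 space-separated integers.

t=0: arr=0 -> substrate=0 bound=0 product=0
t=1: arr=2 -> substrate=0 bound=2 product=0
t=2: arr=0 -> substrate=0 bound=2 product=0
t=3: arr=3 -> substrate=1 bound=2 product=2
t=4: arr=0 -> substrate=1 bound=2 product=2
t=5: arr=2 -> substrate=1 bound=2 product=4
t=6: arr=0 -> substrate=1 bound=2 product=4
t=7: arr=2 -> substrate=1 bound=2 product=6
t=8: arr=3 -> substrate=4 bound=2 product=6
t=9: arr=2 -> substrate=4 bound=2 product=8
t=10: arr=1 -> substrate=5 bound=2 product=8
t=11: arr=3 -> substrate=6 bound=2 product=10

Answer: 0 2 2 2 2 2 2 2 2 2 2 2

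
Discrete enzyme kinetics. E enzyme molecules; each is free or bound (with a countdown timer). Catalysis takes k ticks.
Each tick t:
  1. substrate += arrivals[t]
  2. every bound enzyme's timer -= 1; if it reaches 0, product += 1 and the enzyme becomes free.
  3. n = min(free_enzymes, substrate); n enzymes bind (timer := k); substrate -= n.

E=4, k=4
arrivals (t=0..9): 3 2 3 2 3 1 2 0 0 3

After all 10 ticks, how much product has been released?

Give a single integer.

Answer: 8

Derivation:
t=0: arr=3 -> substrate=0 bound=3 product=0
t=1: arr=2 -> substrate=1 bound=4 product=0
t=2: arr=3 -> substrate=4 bound=4 product=0
t=3: arr=2 -> substrate=6 bound=4 product=0
t=4: arr=3 -> substrate=6 bound=4 product=3
t=5: arr=1 -> substrate=6 bound=4 product=4
t=6: arr=2 -> substrate=8 bound=4 product=4
t=7: arr=0 -> substrate=8 bound=4 product=4
t=8: arr=0 -> substrate=5 bound=4 product=7
t=9: arr=3 -> substrate=7 bound=4 product=8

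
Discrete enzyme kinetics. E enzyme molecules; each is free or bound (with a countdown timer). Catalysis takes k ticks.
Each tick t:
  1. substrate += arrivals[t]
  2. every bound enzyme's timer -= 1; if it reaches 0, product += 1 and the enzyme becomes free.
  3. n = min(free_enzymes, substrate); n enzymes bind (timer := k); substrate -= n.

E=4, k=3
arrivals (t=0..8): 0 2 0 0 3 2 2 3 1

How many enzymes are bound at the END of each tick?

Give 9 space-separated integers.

t=0: arr=0 -> substrate=0 bound=0 product=0
t=1: arr=2 -> substrate=0 bound=2 product=0
t=2: arr=0 -> substrate=0 bound=2 product=0
t=3: arr=0 -> substrate=0 bound=2 product=0
t=4: arr=3 -> substrate=0 bound=3 product=2
t=5: arr=2 -> substrate=1 bound=4 product=2
t=6: arr=2 -> substrate=3 bound=4 product=2
t=7: arr=3 -> substrate=3 bound=4 product=5
t=8: arr=1 -> substrate=3 bound=4 product=6

Answer: 0 2 2 2 3 4 4 4 4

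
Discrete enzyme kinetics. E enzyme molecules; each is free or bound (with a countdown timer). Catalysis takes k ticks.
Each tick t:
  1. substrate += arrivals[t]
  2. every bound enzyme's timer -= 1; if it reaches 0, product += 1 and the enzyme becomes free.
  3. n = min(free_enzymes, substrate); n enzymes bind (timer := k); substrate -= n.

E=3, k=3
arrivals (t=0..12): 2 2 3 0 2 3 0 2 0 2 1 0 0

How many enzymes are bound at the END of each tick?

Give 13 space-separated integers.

Answer: 2 3 3 3 3 3 3 3 3 3 3 3 3

Derivation:
t=0: arr=2 -> substrate=0 bound=2 product=0
t=1: arr=2 -> substrate=1 bound=3 product=0
t=2: arr=3 -> substrate=4 bound=3 product=0
t=3: arr=0 -> substrate=2 bound=3 product=2
t=4: arr=2 -> substrate=3 bound=3 product=3
t=5: arr=3 -> substrate=6 bound=3 product=3
t=6: arr=0 -> substrate=4 bound=3 product=5
t=7: arr=2 -> substrate=5 bound=3 product=6
t=8: arr=0 -> substrate=5 bound=3 product=6
t=9: arr=2 -> substrate=5 bound=3 product=8
t=10: arr=1 -> substrate=5 bound=3 product=9
t=11: arr=0 -> substrate=5 bound=3 product=9
t=12: arr=0 -> substrate=3 bound=3 product=11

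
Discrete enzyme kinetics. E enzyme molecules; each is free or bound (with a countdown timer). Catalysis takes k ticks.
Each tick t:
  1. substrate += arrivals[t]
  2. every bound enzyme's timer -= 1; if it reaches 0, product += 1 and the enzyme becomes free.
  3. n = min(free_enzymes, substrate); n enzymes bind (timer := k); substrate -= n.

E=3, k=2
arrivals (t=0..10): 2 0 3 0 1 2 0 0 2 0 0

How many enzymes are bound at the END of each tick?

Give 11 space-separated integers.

Answer: 2 2 3 3 1 3 2 0 2 2 0

Derivation:
t=0: arr=2 -> substrate=0 bound=2 product=0
t=1: arr=0 -> substrate=0 bound=2 product=0
t=2: arr=3 -> substrate=0 bound=3 product=2
t=3: arr=0 -> substrate=0 bound=3 product=2
t=4: arr=1 -> substrate=0 bound=1 product=5
t=5: arr=2 -> substrate=0 bound=3 product=5
t=6: arr=0 -> substrate=0 bound=2 product=6
t=7: arr=0 -> substrate=0 bound=0 product=8
t=8: arr=2 -> substrate=0 bound=2 product=8
t=9: arr=0 -> substrate=0 bound=2 product=8
t=10: arr=0 -> substrate=0 bound=0 product=10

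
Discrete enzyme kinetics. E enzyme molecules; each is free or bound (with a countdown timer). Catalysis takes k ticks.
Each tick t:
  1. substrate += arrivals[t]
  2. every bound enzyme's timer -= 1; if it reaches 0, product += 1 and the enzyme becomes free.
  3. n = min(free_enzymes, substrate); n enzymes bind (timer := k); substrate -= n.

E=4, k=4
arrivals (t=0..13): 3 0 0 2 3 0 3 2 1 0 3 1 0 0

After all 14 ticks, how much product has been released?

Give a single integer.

Answer: 11

Derivation:
t=0: arr=3 -> substrate=0 bound=3 product=0
t=1: arr=0 -> substrate=0 bound=3 product=0
t=2: arr=0 -> substrate=0 bound=3 product=0
t=3: arr=2 -> substrate=1 bound=4 product=0
t=4: arr=3 -> substrate=1 bound=4 product=3
t=5: arr=0 -> substrate=1 bound=4 product=3
t=6: arr=3 -> substrate=4 bound=4 product=3
t=7: arr=2 -> substrate=5 bound=4 product=4
t=8: arr=1 -> substrate=3 bound=4 product=7
t=9: arr=0 -> substrate=3 bound=4 product=7
t=10: arr=3 -> substrate=6 bound=4 product=7
t=11: arr=1 -> substrate=6 bound=4 product=8
t=12: arr=0 -> substrate=3 bound=4 product=11
t=13: arr=0 -> substrate=3 bound=4 product=11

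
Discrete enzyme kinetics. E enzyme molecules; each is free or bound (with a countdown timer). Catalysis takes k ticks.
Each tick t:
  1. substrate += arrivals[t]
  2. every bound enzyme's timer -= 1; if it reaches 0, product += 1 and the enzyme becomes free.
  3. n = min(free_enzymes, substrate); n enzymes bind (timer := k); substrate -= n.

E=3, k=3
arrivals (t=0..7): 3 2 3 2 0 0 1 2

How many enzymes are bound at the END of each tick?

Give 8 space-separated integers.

t=0: arr=3 -> substrate=0 bound=3 product=0
t=1: arr=2 -> substrate=2 bound=3 product=0
t=2: arr=3 -> substrate=5 bound=3 product=0
t=3: arr=2 -> substrate=4 bound=3 product=3
t=4: arr=0 -> substrate=4 bound=3 product=3
t=5: arr=0 -> substrate=4 bound=3 product=3
t=6: arr=1 -> substrate=2 bound=3 product=6
t=7: arr=2 -> substrate=4 bound=3 product=6

Answer: 3 3 3 3 3 3 3 3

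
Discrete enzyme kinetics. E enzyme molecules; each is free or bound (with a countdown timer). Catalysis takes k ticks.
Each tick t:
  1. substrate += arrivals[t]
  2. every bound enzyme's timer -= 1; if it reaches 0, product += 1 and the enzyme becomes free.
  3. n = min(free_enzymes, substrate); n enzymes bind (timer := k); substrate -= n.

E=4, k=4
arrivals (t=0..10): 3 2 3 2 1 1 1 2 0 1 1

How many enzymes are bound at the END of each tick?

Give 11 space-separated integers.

t=0: arr=3 -> substrate=0 bound=3 product=0
t=1: arr=2 -> substrate=1 bound=4 product=0
t=2: arr=3 -> substrate=4 bound=4 product=0
t=3: arr=2 -> substrate=6 bound=4 product=0
t=4: arr=1 -> substrate=4 bound=4 product=3
t=5: arr=1 -> substrate=4 bound=4 product=4
t=6: arr=1 -> substrate=5 bound=4 product=4
t=7: arr=2 -> substrate=7 bound=4 product=4
t=8: arr=0 -> substrate=4 bound=4 product=7
t=9: arr=1 -> substrate=4 bound=4 product=8
t=10: arr=1 -> substrate=5 bound=4 product=8

Answer: 3 4 4 4 4 4 4 4 4 4 4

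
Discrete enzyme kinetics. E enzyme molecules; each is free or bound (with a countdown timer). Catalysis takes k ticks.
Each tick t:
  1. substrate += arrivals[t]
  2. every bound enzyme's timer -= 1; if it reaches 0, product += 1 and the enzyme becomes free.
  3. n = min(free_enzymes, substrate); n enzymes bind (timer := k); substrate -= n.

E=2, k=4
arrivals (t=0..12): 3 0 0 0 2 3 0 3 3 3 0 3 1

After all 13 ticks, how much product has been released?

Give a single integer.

t=0: arr=3 -> substrate=1 bound=2 product=0
t=1: arr=0 -> substrate=1 bound=2 product=0
t=2: arr=0 -> substrate=1 bound=2 product=0
t=3: arr=0 -> substrate=1 bound=2 product=0
t=4: arr=2 -> substrate=1 bound=2 product=2
t=5: arr=3 -> substrate=4 bound=2 product=2
t=6: arr=0 -> substrate=4 bound=2 product=2
t=7: arr=3 -> substrate=7 bound=2 product=2
t=8: arr=3 -> substrate=8 bound=2 product=4
t=9: arr=3 -> substrate=11 bound=2 product=4
t=10: arr=0 -> substrate=11 bound=2 product=4
t=11: arr=3 -> substrate=14 bound=2 product=4
t=12: arr=1 -> substrate=13 bound=2 product=6

Answer: 6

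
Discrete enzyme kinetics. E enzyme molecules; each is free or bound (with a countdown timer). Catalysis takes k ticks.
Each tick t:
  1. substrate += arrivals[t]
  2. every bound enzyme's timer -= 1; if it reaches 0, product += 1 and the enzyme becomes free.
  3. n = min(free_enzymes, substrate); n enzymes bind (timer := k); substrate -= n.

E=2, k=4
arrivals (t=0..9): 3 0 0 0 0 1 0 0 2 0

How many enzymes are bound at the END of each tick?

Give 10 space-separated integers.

t=0: arr=3 -> substrate=1 bound=2 product=0
t=1: arr=0 -> substrate=1 bound=2 product=0
t=2: arr=0 -> substrate=1 bound=2 product=0
t=3: arr=0 -> substrate=1 bound=2 product=0
t=4: arr=0 -> substrate=0 bound=1 product=2
t=5: arr=1 -> substrate=0 bound=2 product=2
t=6: arr=0 -> substrate=0 bound=2 product=2
t=7: arr=0 -> substrate=0 bound=2 product=2
t=8: arr=2 -> substrate=1 bound=2 product=3
t=9: arr=0 -> substrate=0 bound=2 product=4

Answer: 2 2 2 2 1 2 2 2 2 2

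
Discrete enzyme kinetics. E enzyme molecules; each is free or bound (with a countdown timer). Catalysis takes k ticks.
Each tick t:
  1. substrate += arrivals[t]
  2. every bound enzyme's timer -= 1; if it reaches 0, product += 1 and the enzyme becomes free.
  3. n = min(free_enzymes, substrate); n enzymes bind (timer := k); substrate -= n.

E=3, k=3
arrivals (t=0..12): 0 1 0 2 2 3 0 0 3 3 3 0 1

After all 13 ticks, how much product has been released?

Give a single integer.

t=0: arr=0 -> substrate=0 bound=0 product=0
t=1: arr=1 -> substrate=0 bound=1 product=0
t=2: arr=0 -> substrate=0 bound=1 product=0
t=3: arr=2 -> substrate=0 bound=3 product=0
t=4: arr=2 -> substrate=1 bound=3 product=1
t=5: arr=3 -> substrate=4 bound=3 product=1
t=6: arr=0 -> substrate=2 bound=3 product=3
t=7: arr=0 -> substrate=1 bound=3 product=4
t=8: arr=3 -> substrate=4 bound=3 product=4
t=9: arr=3 -> substrate=5 bound=3 product=6
t=10: arr=3 -> substrate=7 bound=3 product=7
t=11: arr=0 -> substrate=7 bound=3 product=7
t=12: arr=1 -> substrate=6 bound=3 product=9

Answer: 9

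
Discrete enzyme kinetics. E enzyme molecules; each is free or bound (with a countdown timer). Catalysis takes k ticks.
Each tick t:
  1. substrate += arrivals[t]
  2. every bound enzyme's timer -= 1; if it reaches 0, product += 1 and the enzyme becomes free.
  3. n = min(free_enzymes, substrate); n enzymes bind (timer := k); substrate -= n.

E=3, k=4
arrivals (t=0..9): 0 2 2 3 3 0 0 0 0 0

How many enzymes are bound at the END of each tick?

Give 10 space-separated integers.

Answer: 0 2 3 3 3 3 3 3 3 3

Derivation:
t=0: arr=0 -> substrate=0 bound=0 product=0
t=1: arr=2 -> substrate=0 bound=2 product=0
t=2: arr=2 -> substrate=1 bound=3 product=0
t=3: arr=3 -> substrate=4 bound=3 product=0
t=4: arr=3 -> substrate=7 bound=3 product=0
t=5: arr=0 -> substrate=5 bound=3 product=2
t=6: arr=0 -> substrate=4 bound=3 product=3
t=7: arr=0 -> substrate=4 bound=3 product=3
t=8: arr=0 -> substrate=4 bound=3 product=3
t=9: arr=0 -> substrate=2 bound=3 product=5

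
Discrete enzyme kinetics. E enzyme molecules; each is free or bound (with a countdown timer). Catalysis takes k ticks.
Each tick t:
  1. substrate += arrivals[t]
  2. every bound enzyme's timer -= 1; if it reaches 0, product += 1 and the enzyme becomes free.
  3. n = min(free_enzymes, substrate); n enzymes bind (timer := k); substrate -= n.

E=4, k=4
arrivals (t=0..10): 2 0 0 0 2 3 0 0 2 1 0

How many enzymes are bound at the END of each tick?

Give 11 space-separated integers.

t=0: arr=2 -> substrate=0 bound=2 product=0
t=1: arr=0 -> substrate=0 bound=2 product=0
t=2: arr=0 -> substrate=0 bound=2 product=0
t=3: arr=0 -> substrate=0 bound=2 product=0
t=4: arr=2 -> substrate=0 bound=2 product=2
t=5: arr=3 -> substrate=1 bound=4 product=2
t=6: arr=0 -> substrate=1 bound=4 product=2
t=7: arr=0 -> substrate=1 bound=4 product=2
t=8: arr=2 -> substrate=1 bound=4 product=4
t=9: arr=1 -> substrate=0 bound=4 product=6
t=10: arr=0 -> substrate=0 bound=4 product=6

Answer: 2 2 2 2 2 4 4 4 4 4 4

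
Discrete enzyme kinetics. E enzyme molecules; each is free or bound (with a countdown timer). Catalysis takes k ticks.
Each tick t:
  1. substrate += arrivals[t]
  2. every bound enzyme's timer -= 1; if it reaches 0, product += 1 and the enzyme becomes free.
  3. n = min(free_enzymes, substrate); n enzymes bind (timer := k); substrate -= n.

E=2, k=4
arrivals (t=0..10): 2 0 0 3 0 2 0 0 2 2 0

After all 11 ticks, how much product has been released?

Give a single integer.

t=0: arr=2 -> substrate=0 bound=2 product=0
t=1: arr=0 -> substrate=0 bound=2 product=0
t=2: arr=0 -> substrate=0 bound=2 product=0
t=3: arr=3 -> substrate=3 bound=2 product=0
t=4: arr=0 -> substrate=1 bound=2 product=2
t=5: arr=2 -> substrate=3 bound=2 product=2
t=6: arr=0 -> substrate=3 bound=2 product=2
t=7: arr=0 -> substrate=3 bound=2 product=2
t=8: arr=2 -> substrate=3 bound=2 product=4
t=9: arr=2 -> substrate=5 bound=2 product=4
t=10: arr=0 -> substrate=5 bound=2 product=4

Answer: 4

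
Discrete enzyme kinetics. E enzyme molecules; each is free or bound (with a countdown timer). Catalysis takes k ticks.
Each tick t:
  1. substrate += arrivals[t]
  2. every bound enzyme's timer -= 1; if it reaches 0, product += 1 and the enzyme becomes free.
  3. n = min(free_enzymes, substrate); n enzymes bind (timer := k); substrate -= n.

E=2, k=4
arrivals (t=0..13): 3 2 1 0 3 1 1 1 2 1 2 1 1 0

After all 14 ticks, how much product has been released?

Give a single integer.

t=0: arr=3 -> substrate=1 bound=2 product=0
t=1: arr=2 -> substrate=3 bound=2 product=0
t=2: arr=1 -> substrate=4 bound=2 product=0
t=3: arr=0 -> substrate=4 bound=2 product=0
t=4: arr=3 -> substrate=5 bound=2 product=2
t=5: arr=1 -> substrate=6 bound=2 product=2
t=6: arr=1 -> substrate=7 bound=2 product=2
t=7: arr=1 -> substrate=8 bound=2 product=2
t=8: arr=2 -> substrate=8 bound=2 product=4
t=9: arr=1 -> substrate=9 bound=2 product=4
t=10: arr=2 -> substrate=11 bound=2 product=4
t=11: arr=1 -> substrate=12 bound=2 product=4
t=12: arr=1 -> substrate=11 bound=2 product=6
t=13: arr=0 -> substrate=11 bound=2 product=6

Answer: 6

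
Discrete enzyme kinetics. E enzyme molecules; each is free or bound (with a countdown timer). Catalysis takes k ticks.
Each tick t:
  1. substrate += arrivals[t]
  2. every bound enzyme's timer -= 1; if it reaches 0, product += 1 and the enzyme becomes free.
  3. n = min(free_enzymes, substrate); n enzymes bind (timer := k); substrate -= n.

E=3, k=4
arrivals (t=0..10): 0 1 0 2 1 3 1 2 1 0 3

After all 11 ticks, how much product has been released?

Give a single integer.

Answer: 4

Derivation:
t=0: arr=0 -> substrate=0 bound=0 product=0
t=1: arr=1 -> substrate=0 bound=1 product=0
t=2: arr=0 -> substrate=0 bound=1 product=0
t=3: arr=2 -> substrate=0 bound=3 product=0
t=4: arr=1 -> substrate=1 bound=3 product=0
t=5: arr=3 -> substrate=3 bound=3 product=1
t=6: arr=1 -> substrate=4 bound=3 product=1
t=7: arr=2 -> substrate=4 bound=3 product=3
t=8: arr=1 -> substrate=5 bound=3 product=3
t=9: arr=0 -> substrate=4 bound=3 product=4
t=10: arr=3 -> substrate=7 bound=3 product=4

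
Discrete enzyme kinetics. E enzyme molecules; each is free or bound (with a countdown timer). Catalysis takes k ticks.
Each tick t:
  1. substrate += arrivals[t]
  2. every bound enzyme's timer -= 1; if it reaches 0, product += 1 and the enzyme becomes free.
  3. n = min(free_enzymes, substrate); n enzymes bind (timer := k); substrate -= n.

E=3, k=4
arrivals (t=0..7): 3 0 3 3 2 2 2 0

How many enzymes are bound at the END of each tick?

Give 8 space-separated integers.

Answer: 3 3 3 3 3 3 3 3

Derivation:
t=0: arr=3 -> substrate=0 bound=3 product=0
t=1: arr=0 -> substrate=0 bound=3 product=0
t=2: arr=3 -> substrate=3 bound=3 product=0
t=3: arr=3 -> substrate=6 bound=3 product=0
t=4: arr=2 -> substrate=5 bound=3 product=3
t=5: arr=2 -> substrate=7 bound=3 product=3
t=6: arr=2 -> substrate=9 bound=3 product=3
t=7: arr=0 -> substrate=9 bound=3 product=3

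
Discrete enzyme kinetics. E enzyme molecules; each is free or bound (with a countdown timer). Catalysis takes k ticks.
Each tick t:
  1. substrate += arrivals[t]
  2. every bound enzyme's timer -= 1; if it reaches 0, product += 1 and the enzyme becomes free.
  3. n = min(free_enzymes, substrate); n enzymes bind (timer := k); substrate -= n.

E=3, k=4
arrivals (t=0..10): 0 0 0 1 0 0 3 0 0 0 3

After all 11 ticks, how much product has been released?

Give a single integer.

Answer: 3

Derivation:
t=0: arr=0 -> substrate=0 bound=0 product=0
t=1: arr=0 -> substrate=0 bound=0 product=0
t=2: arr=0 -> substrate=0 bound=0 product=0
t=3: arr=1 -> substrate=0 bound=1 product=0
t=4: arr=0 -> substrate=0 bound=1 product=0
t=5: arr=0 -> substrate=0 bound=1 product=0
t=6: arr=3 -> substrate=1 bound=3 product=0
t=7: arr=0 -> substrate=0 bound=3 product=1
t=8: arr=0 -> substrate=0 bound=3 product=1
t=9: arr=0 -> substrate=0 bound=3 product=1
t=10: arr=3 -> substrate=1 bound=3 product=3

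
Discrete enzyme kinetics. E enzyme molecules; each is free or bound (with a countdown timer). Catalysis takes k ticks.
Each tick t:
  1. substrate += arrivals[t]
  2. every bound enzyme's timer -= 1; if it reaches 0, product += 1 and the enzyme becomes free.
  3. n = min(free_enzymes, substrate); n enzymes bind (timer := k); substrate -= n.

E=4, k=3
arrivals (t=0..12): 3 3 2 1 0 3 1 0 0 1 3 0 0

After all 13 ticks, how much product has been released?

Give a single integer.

t=0: arr=3 -> substrate=0 bound=3 product=0
t=1: arr=3 -> substrate=2 bound=4 product=0
t=2: arr=2 -> substrate=4 bound=4 product=0
t=3: arr=1 -> substrate=2 bound=4 product=3
t=4: arr=0 -> substrate=1 bound=4 product=4
t=5: arr=3 -> substrate=4 bound=4 product=4
t=6: arr=1 -> substrate=2 bound=4 product=7
t=7: arr=0 -> substrate=1 bound=4 product=8
t=8: arr=0 -> substrate=1 bound=4 product=8
t=9: arr=1 -> substrate=0 bound=3 product=11
t=10: arr=3 -> substrate=1 bound=4 product=12
t=11: arr=0 -> substrate=1 bound=4 product=12
t=12: arr=0 -> substrate=0 bound=3 product=14

Answer: 14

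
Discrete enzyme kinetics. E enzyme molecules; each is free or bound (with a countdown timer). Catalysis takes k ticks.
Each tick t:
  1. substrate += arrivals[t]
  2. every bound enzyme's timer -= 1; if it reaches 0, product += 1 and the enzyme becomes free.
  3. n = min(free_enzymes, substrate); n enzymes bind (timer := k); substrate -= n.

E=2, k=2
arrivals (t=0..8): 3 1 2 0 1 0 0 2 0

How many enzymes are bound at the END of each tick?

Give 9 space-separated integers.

Answer: 2 2 2 2 2 2 1 2 2

Derivation:
t=0: arr=3 -> substrate=1 bound=2 product=0
t=1: arr=1 -> substrate=2 bound=2 product=0
t=2: arr=2 -> substrate=2 bound=2 product=2
t=3: arr=0 -> substrate=2 bound=2 product=2
t=4: arr=1 -> substrate=1 bound=2 product=4
t=5: arr=0 -> substrate=1 bound=2 product=4
t=6: arr=0 -> substrate=0 bound=1 product=6
t=7: arr=2 -> substrate=1 bound=2 product=6
t=8: arr=0 -> substrate=0 bound=2 product=7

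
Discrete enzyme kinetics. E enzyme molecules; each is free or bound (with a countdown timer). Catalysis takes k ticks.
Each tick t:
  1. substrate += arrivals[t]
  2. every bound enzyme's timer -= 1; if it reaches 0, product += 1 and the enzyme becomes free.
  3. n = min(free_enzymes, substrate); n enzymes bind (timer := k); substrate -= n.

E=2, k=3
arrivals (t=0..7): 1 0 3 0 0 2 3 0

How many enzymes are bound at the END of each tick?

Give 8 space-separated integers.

Answer: 1 1 2 2 2 2 2 2

Derivation:
t=0: arr=1 -> substrate=0 bound=1 product=0
t=1: arr=0 -> substrate=0 bound=1 product=0
t=2: arr=3 -> substrate=2 bound=2 product=0
t=3: arr=0 -> substrate=1 bound=2 product=1
t=4: arr=0 -> substrate=1 bound=2 product=1
t=5: arr=2 -> substrate=2 bound=2 product=2
t=6: arr=3 -> substrate=4 bound=2 product=3
t=7: arr=0 -> substrate=4 bound=2 product=3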